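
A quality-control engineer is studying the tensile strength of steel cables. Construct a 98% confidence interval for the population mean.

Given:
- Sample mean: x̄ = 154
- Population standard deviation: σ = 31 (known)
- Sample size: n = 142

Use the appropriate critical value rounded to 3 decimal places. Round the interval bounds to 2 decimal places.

The population standard deviation σ is known, so use a z-interval (standard normal critical value).

For 98% confidence, z* = 2.326 (from standard normal table)

Standard error: SE = σ/√n = 31/√142 = 2.601462

Margin of error: E = z* × SE = 2.326 × 2.601462 = 6.0510

Z-interval: x̄ ± E = 154 ± 6.0510 = (147.9490, 160.0510)

Rounded to 2 decimal places:

(147.95, 160.05)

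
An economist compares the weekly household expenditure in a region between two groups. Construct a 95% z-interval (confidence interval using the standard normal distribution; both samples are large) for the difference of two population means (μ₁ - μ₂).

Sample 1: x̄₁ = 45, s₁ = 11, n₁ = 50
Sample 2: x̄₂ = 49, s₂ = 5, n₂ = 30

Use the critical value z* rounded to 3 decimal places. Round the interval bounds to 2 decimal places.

Both samples are large (n₁ = 50 ≥ 30, n₂ = 30 ≥ 30), so a z-interval for the difference of means applies.

Point estimate: x̄₁ - x̄₂ = 45 - 49 = -4

Standard error: SE = √(s₁²/n₁ + s₂²/n₂)
= √(11²/50 + 5²/30)
= √(2.420000 + 0.833333)
= 1.803700

For 95% confidence, z* = 1.96 (from standard normal table)
Margin of error: E = z* × SE = 1.96 × 1.803700 = 3.5353

Z-interval: (x̄₁ - x̄₂) ± E = -4 ± 3.5353 = (-7.5353, -0.4647)

Rounded to 2 decimal places:

(-7.54, -0.46)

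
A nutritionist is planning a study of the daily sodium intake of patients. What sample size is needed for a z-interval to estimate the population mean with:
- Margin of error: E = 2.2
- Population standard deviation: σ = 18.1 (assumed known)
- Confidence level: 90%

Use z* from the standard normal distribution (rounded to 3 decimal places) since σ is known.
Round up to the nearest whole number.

Using z* since population σ is known (z-interval formula).

For 90% confidence, z* = 1.645 (from standard normal table)

Sample size formula for z-interval: n = (z*σ/E)²

n = (1.645 × 18.1 / 2.2)²
  = (13.533864)²
  = 183.1655

Round up to the nearest whole number: n = 184

184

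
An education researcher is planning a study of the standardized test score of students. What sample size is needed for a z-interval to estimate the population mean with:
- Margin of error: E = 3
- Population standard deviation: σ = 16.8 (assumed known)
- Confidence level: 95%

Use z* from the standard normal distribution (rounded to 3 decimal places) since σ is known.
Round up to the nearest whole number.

Using z* since population σ is known (z-interval formula).

For 95% confidence, z* = 1.96 (from standard normal table)

Sample size formula for z-interval: n = (z*σ/E)²

n = (1.96 × 16.8 / 3)²
  = (10.976000)²
  = 120.4726

Round up to the nearest whole number: n = 121

121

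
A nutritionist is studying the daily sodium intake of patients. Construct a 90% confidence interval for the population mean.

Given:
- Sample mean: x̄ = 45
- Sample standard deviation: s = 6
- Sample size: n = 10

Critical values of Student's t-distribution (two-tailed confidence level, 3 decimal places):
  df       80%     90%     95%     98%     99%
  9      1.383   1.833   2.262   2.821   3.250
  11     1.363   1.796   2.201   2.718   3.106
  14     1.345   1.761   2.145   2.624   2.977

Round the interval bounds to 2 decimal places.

The population standard deviation σ is unknown (only the sample standard deviation s is given), so use a t-interval with df = n - 1 = 10 - 1 = 9.

For 90% confidence with df = 9, t* = 1.833 (from t-table)

Standard error: SE = s/√n = 6/√10 = 1.897367

Margin of error: E = t* × SE = 1.833 × 1.897367 = 3.4779

T-interval: x̄ ± E = 45 ± 3.4779 = (41.5221, 48.4779)

Rounded to 2 decimal places:

(41.52, 48.48)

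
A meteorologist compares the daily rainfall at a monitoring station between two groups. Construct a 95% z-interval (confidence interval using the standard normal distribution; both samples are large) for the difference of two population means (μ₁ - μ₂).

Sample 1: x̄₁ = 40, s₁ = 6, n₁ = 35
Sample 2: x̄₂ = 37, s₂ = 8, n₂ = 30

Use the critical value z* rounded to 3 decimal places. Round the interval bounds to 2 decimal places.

Both samples are large (n₁ = 35 ≥ 30, n₂ = 30 ≥ 30), so a z-interval for the difference of means applies.

Point estimate: x̄₁ - x̄₂ = 40 - 37 = 3

Standard error: SE = √(s₁²/n₁ + s₂²/n₂)
= √(6²/35 + 8²/30)
= √(1.028571 + 2.133333)
= 1.778175

For 95% confidence, z* = 1.96 (from standard normal table)
Margin of error: E = z* × SE = 1.96 × 1.778175 = 3.4852

Z-interval: (x̄₁ - x̄₂) ± E = 3 ± 3.4852 = (-0.4852, 6.4852)

Rounded to 2 decimal places:

(-0.49, 6.49)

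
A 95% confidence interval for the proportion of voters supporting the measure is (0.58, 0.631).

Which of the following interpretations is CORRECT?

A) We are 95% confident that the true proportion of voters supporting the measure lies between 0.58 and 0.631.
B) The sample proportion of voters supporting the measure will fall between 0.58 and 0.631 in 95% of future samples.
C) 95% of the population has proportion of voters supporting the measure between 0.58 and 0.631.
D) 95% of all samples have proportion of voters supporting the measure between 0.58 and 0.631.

A confidence interval represents our confidence in the procedure, not a probability statement about the parameter.

Key concept: If we repeated this sampling process many times and computed a 95% CI each time, about 95% of those intervals would contain the true population parameter.

For this specific interval (0.58, 0.631):
- Midpoint (point estimate): 0.6055
- Margin of error: 0.0255

The correct interpretation is the one stating confidence that the true parameter lies in the interval — option A.

A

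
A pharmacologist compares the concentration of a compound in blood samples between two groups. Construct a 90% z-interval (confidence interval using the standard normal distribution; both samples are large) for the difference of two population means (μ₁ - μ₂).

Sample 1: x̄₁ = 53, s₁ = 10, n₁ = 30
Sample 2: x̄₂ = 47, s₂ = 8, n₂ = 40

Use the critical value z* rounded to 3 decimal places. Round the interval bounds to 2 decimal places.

Both samples are large (n₁ = 30 ≥ 30, n₂ = 40 ≥ 30), so a z-interval for the difference of means applies.

Point estimate: x̄₁ - x̄₂ = 53 - 47 = 6

Standard error: SE = √(s₁²/n₁ + s₂²/n₂)
= √(10²/30 + 8²/40)
= √(3.333333 + 1.600000)
= 2.221111

For 90% confidence, z* = 1.645 (from standard normal table)
Margin of error: E = z* × SE = 1.645 × 2.221111 = 3.6537

Z-interval: (x̄₁ - x̄₂) ± E = 6 ± 3.6537 = (2.3463, 9.6537)

Rounded to 2 decimal places:

(2.35, 9.65)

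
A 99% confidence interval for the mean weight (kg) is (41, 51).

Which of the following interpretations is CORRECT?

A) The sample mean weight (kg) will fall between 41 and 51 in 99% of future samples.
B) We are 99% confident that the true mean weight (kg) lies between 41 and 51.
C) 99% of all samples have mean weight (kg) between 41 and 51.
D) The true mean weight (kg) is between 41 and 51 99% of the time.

A confidence interval represents our confidence in the procedure, not a probability statement about the parameter.

Key concept: If we repeated this sampling process many times and computed a 99% CI each time, about 99% of those intervals would contain the true population parameter.

For this specific interval (41, 51):
- Midpoint (point estimate): 46
- Margin of error: 5

The correct interpretation is the one stating confidence that the true parameter lies in the interval — option B.

B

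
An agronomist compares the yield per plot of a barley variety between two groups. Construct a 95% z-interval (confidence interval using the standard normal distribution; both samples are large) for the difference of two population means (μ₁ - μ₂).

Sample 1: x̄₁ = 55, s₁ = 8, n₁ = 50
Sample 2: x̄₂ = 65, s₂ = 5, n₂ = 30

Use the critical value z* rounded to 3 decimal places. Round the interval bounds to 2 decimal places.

Both samples are large (n₁ = 50 ≥ 30, n₂ = 30 ≥ 30), so a z-interval for the difference of means applies.

Point estimate: x̄₁ - x̄₂ = 55 - 65 = -10

Standard error: SE = √(s₁²/n₁ + s₂²/n₂)
= √(8²/50 + 5²/30)
= √(1.280000 + 0.833333)
= 1.453731

For 95% confidence, z* = 1.96 (from standard normal table)
Margin of error: E = z* × SE = 1.96 × 1.453731 = 2.8493

Z-interval: (x̄₁ - x̄₂) ± E = -10 ± 2.8493 = (-12.8493, -7.1507)

Rounded to 2 decimal places:

(-12.85, -7.15)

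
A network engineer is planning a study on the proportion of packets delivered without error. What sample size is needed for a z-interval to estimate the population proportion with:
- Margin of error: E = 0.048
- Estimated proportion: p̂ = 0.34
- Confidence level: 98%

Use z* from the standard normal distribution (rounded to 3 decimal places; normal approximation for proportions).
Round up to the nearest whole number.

Using z* for proportion z-interval (normal approximation).

For 98% confidence, z* = 2.326 (from standard normal table)

Sample size formula for proportion z-interval: n = z*²p̂(1-p̂)/E²

n = 2.326² × 0.34 × 0.66 / 0.048²
  = 5.410276 × 0.2244 / 0.002304
  = 526.9383

Round up to the nearest whole number: n = 527

527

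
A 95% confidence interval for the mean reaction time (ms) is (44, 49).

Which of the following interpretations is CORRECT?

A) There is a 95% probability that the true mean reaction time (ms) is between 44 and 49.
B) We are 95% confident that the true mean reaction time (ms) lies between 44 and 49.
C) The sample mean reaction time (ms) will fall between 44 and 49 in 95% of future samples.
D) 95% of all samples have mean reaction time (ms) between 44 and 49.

A confidence interval represents our confidence in the procedure, not a probability statement about the parameter.

Key concept: If we repeated this sampling process many times and computed a 95% CI each time, about 95% of those intervals would contain the true population parameter.

For this specific interval (44, 49):
- Midpoint (point estimate): 46.5
- Margin of error: 2.5

The correct interpretation is the one stating confidence that the true parameter lies in the interval — option B.

B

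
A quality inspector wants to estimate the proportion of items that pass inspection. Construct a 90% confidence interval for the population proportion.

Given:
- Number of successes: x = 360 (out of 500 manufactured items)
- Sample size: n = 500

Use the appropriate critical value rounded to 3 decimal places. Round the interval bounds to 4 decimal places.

Sample proportion: p̂ = 360/500 = 0.720000

Check conditions for normal approximation:
  np̂ = 360 ≥ 10 ✓
  n(1-p̂) = 140 ≥ 10 ✓

The sample is large enough, so use a z-interval (normal approximation) for the proportion.

For 90% confidence, z* = 1.645 (from standard normal table)

Standard error: SE = √(p̂(1-p̂)/n) = √(0.720000×0.280000/500) = 0.02007984

Margin of error: E = z* × SE = 1.645 × 0.02007984 = 0.033031

Z-interval: p̂ ± E = 0.720000 ± 0.033031 = (0.686969, 0.753031)

Rounded to 4 decimal places:

(0.6870, 0.7530)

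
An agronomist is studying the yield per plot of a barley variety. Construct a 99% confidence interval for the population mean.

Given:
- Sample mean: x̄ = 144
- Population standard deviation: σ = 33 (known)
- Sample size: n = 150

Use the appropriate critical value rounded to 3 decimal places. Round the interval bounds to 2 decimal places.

The population standard deviation σ is known, so use a z-interval (standard normal critical value).

For 99% confidence, z* = 2.576 (from standard normal table)

Standard error: SE = σ/√n = 33/√150 = 2.694439

Margin of error: E = z* × SE = 2.576 × 2.694439 = 6.9409

Z-interval: x̄ ± E = 144 ± 6.9409 = (137.0591, 150.9409)

Rounded to 2 decimal places:

(137.06, 150.94)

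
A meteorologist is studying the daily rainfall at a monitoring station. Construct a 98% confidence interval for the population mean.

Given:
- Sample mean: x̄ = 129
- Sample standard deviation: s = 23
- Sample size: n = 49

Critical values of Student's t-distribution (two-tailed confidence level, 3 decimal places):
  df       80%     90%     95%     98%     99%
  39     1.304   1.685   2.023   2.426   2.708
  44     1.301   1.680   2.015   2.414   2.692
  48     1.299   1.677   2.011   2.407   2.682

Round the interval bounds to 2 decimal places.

The population standard deviation σ is unknown (only the sample standard deviation s is given), so use a t-interval with df = n - 1 = 49 - 1 = 48.

For 98% confidence with df = 48, t* = 2.407 (from t-table)

Standard error: SE = s/√n = 23/√49 = 3.285714

Margin of error: E = t* × SE = 2.407 × 3.285714 = 7.9087

T-interval: x̄ ± E = 129 ± 7.9087 = (121.0913, 136.9087)

Rounded to 2 decimal places:

(121.09, 136.91)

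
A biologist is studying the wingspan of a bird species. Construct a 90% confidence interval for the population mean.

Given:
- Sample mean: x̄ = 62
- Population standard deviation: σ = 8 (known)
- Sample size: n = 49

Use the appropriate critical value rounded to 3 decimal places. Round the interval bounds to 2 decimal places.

The population standard deviation σ is known, so use a z-interval (standard normal critical value).

For 90% confidence, z* = 1.645 (from standard normal table)

Standard error: SE = σ/√n = 8/√49 = 1.142857

Margin of error: E = z* × SE = 1.645 × 1.142857 = 1.8800

Z-interval: x̄ ± E = 62 ± 1.8800 = (60.1200, 63.8800)

Rounded to 2 decimal places:

(60.12, 63.88)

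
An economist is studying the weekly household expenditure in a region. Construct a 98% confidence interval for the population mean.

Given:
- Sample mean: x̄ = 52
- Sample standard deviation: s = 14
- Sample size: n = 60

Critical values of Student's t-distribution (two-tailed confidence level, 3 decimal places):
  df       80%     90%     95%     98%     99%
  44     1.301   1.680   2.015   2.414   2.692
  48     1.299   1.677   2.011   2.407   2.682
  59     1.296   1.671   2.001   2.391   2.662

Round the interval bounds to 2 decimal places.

The population standard deviation σ is unknown (only the sample standard deviation s is given), so use a t-interval with df = n - 1 = 60 - 1 = 59.

For 98% confidence with df = 59, t* = 2.391 (from t-table)

Standard error: SE = s/√n = 14/√60 = 1.807392

Margin of error: E = t* × SE = 2.391 × 1.807392 = 4.3215

T-interval: x̄ ± E = 52 ± 4.3215 = (47.6785, 56.3215)

Rounded to 2 decimal places:

(47.68, 56.32)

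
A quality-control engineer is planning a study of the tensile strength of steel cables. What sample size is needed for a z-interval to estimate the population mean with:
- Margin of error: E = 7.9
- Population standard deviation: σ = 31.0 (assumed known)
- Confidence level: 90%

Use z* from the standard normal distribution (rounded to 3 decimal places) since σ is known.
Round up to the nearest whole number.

Using z* since population σ is known (z-interval formula).

For 90% confidence, z* = 1.645 (from standard normal table)

Sample size formula for z-interval: n = (z*σ/E)²

n = (1.645 × 31.0 / 7.9)²
  = (6.455063)²
  = 41.6678

Round up to the nearest whole number: n = 42

42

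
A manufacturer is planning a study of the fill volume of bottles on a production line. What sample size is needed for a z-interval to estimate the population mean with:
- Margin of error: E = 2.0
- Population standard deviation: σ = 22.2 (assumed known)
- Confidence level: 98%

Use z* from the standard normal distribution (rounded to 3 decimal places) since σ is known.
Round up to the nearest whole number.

Using z* since population σ is known (z-interval formula).

For 98% confidence, z* = 2.326 (from standard normal table)

Sample size formula for z-interval: n = (z*σ/E)²

n = (2.326 × 22.2 / 2.0)²
  = (25.818600)²
  = 666.6001

Round up to the nearest whole number: n = 667

667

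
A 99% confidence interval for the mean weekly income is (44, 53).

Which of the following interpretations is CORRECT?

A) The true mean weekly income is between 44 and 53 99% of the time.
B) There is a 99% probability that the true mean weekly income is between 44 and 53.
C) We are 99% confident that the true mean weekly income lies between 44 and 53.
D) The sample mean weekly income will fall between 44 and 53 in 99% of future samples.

A confidence interval represents our confidence in the procedure, not a probability statement about the parameter.

Key concept: If we repeated this sampling process many times and computed a 99% CI each time, about 99% of those intervals would contain the true population parameter.

For this specific interval (44, 53):
- Midpoint (point estimate): 48.5
- Margin of error: 4.5

The correct interpretation is the one stating confidence that the true parameter lies in the interval — option C.

C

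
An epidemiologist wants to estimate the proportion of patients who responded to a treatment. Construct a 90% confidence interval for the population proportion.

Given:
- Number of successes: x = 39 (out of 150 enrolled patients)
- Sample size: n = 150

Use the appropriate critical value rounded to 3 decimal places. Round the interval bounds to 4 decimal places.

Sample proportion: p̂ = 39/150 = 0.260000

Check conditions for normal approximation:
  np̂ = 39 ≥ 10 ✓
  n(1-p̂) = 111 ≥ 10 ✓

The sample is large enough, so use a z-interval (normal approximation) for the proportion.

For 90% confidence, z* = 1.645 (from standard normal table)

Standard error: SE = √(p̂(1-p̂)/n) = √(0.260000×0.740000/150) = 0.03581434

Margin of error: E = z* × SE = 1.645 × 0.03581434 = 0.058915

Z-interval: p̂ ± E = 0.260000 ± 0.058915 = (0.201085, 0.318915)

Rounded to 4 decimal places:

(0.2011, 0.3189)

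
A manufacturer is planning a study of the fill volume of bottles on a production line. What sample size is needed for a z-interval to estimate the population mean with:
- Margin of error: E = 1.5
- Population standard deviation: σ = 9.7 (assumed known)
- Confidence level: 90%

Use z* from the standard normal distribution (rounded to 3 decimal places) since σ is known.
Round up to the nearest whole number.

Using z* since population σ is known (z-interval formula).

For 90% confidence, z* = 1.645 (from standard normal table)

Sample size formula for z-interval: n = (z*σ/E)²

n = (1.645 × 9.7 / 1.5)²
  = (10.637667)²
  = 113.1600

Round up to the nearest whole number: n = 114

114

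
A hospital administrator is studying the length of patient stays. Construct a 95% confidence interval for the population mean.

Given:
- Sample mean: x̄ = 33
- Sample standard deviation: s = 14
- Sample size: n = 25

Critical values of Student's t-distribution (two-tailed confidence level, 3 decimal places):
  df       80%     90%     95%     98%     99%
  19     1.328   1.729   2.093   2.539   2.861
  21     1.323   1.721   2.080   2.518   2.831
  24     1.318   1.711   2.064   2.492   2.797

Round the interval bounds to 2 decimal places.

The population standard deviation σ is unknown (only the sample standard deviation s is given), so use a t-interval with df = n - 1 = 25 - 1 = 24.

For 95% confidence with df = 24, t* = 2.064 (from t-table)

Standard error: SE = s/√n = 14/√25 = 2.800000

Margin of error: E = t* × SE = 2.064 × 2.800000 = 5.7792

T-interval: x̄ ± E = 33 ± 5.7792 = (27.2208, 38.7792)

Rounded to 2 decimal places:

(27.22, 38.78)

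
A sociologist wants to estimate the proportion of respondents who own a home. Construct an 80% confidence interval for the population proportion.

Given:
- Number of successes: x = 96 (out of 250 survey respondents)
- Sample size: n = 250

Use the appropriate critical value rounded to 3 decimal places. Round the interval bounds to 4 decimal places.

Sample proportion: p̂ = 96/250 = 0.384000

Check conditions for normal approximation:
  np̂ = 96 ≥ 10 ✓
  n(1-p̂) = 154 ≥ 10 ✓

The sample is large enough, so use a z-interval (normal approximation) for the proportion.

For 80% confidence, z* = 1.282 (from standard normal table)

Standard error: SE = √(p̂(1-p̂)/n) = √(0.384000×0.616000/250) = 0.03075997

Margin of error: E = z* × SE = 1.282 × 0.03075997 = 0.039434

Z-interval: p̂ ± E = 0.384000 ± 0.039434 = (0.344566, 0.423434)

Rounded to 4 decimal places:

(0.3446, 0.4234)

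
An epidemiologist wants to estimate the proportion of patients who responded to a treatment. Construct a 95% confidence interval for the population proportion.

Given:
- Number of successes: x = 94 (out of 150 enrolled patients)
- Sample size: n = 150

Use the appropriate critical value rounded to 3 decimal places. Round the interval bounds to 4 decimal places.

Sample proportion: p̂ = 94/150 = 0.626667

Check conditions for normal approximation:
  np̂ = 94 ≥ 10 ✓
  n(1-p̂) = 56 ≥ 10 ✓

The sample is large enough, so use a z-interval (normal approximation) for the proportion.

For 95% confidence, z* = 1.96 (from standard normal table)

Standard error: SE = √(p̂(1-p̂)/n) = √(0.626667×0.373333/150) = 0.03949308

Margin of error: E = z* × SE = 1.96 × 0.03949308 = 0.077406

Z-interval: p̂ ± E = 0.626667 ± 0.077406 = (0.549260, 0.704073)

Rounded to 4 decimal places:

(0.5493, 0.7041)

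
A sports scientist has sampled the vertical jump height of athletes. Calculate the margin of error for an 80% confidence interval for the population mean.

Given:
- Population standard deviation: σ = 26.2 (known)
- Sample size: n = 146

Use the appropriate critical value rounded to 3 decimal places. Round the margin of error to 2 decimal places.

The population standard deviation σ is known, so use the z-interval margin of error formula.

For 80% confidence, z* = 1.282 (from standard normal table)

Margin of error formula for z-interval: E = z* × σ/√n

E = 1.282 × 26.2/√146
  = 1.282 × 2.168327
  = 2.7798

Rounded to 2 decimal places:

2.78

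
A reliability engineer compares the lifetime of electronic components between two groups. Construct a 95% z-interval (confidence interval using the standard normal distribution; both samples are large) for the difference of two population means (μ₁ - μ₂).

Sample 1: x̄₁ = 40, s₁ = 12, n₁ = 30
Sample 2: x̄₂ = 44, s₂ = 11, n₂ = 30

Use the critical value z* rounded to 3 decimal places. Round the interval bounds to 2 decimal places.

Both samples are large (n₁ = 30 ≥ 30, n₂ = 30 ≥ 30), so a z-interval for the difference of means applies.

Point estimate: x̄₁ - x̄₂ = 40 - 44 = -4

Standard error: SE = √(s₁²/n₁ + s₂²/n₂)
= √(12²/30 + 11²/30)
= √(4.800000 + 4.033333)
= 2.972092

For 95% confidence, z* = 1.96 (from standard normal table)
Margin of error: E = z* × SE = 1.96 × 2.972092 = 5.8253

Z-interval: (x̄₁ - x̄₂) ± E = -4 ± 5.8253 = (-9.8253, 1.8253)

Rounded to 2 decimal places:

(-9.83, 1.83)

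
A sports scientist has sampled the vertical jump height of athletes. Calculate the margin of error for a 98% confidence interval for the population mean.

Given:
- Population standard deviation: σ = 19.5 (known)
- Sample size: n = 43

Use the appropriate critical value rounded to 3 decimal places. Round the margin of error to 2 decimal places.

The population standard deviation σ is known, so use the z-interval margin of error formula.

For 98% confidence, z* = 2.326 (from standard normal table)

Margin of error formula for z-interval: E = z* × σ/√n

E = 2.326 × 19.5/√43
  = 2.326 × 2.973722
  = 6.9169

Rounded to 2 decimal places:

6.92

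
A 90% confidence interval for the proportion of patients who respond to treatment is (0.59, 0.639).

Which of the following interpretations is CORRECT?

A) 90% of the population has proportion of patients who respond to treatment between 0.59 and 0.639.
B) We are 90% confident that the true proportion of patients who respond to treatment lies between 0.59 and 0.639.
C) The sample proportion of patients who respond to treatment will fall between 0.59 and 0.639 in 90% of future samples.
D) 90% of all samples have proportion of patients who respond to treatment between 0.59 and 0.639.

A confidence interval represents our confidence in the procedure, not a probability statement about the parameter.

Key concept: If we repeated this sampling process many times and computed a 90% CI each time, about 90% of those intervals would contain the true population parameter.

For this specific interval (0.59, 0.639):
- Midpoint (point estimate): 0.6145
- Margin of error: 0.0245

The correct interpretation is the one stating confidence that the true parameter lies in the interval — option B.

B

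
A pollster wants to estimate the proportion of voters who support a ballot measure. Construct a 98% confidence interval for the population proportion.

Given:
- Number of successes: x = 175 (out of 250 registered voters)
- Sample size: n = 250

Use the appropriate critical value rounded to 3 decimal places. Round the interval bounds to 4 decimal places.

Sample proportion: p̂ = 175/250 = 0.700000

Check conditions for normal approximation:
  np̂ = 175 ≥ 10 ✓
  n(1-p̂) = 75 ≥ 10 ✓

The sample is large enough, so use a z-interval (normal approximation) for the proportion.

For 98% confidence, z* = 2.326 (from standard normal table)

Standard error: SE = √(p̂(1-p̂)/n) = √(0.700000×0.300000/250) = 0.02898275

Margin of error: E = z* × SE = 2.326 × 0.02898275 = 0.067414

Z-interval: p̂ ± E = 0.700000 ± 0.067414 = (0.632586, 0.767414)

Rounded to 4 decimal places:

(0.6326, 0.7674)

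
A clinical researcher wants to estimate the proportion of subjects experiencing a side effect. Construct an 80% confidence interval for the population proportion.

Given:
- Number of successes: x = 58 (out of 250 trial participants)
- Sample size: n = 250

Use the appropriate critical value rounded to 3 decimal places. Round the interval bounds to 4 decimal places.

Sample proportion: p̂ = 58/250 = 0.232000

Check conditions for normal approximation:
  np̂ = 58 ≥ 10 ✓
  n(1-p̂) = 192 ≥ 10 ✓

The sample is large enough, so use a z-interval (normal approximation) for the proportion.

For 80% confidence, z* = 1.282 (from standard normal table)

Standard error: SE = √(p̂(1-p̂)/n) = √(0.232000×0.768000/250) = 0.02669652

Margin of error: E = z* × SE = 1.282 × 0.02669652 = 0.034225

Z-interval: p̂ ± E = 0.232000 ± 0.034225 = (0.197775, 0.266225)

Rounded to 4 decimal places:

(0.1978, 0.2662)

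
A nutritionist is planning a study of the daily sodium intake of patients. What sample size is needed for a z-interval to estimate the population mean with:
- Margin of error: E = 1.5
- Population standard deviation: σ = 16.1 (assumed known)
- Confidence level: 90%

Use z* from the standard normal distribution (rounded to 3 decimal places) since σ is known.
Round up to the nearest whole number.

Using z* since population σ is known (z-interval formula).

For 90% confidence, z* = 1.645 (from standard normal table)

Sample size formula for z-interval: n = (z*σ/E)²

n = (1.645 × 16.1 / 1.5)²
  = (17.656333)²
  = 311.7461

Round up to the nearest whole number: n = 312

312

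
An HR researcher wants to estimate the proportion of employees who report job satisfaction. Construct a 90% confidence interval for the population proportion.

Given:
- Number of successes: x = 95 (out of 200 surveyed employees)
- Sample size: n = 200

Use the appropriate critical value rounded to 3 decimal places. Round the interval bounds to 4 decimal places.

Sample proportion: p̂ = 95/200 = 0.475000

Check conditions for normal approximation:
  np̂ = 95 ≥ 10 ✓
  n(1-p̂) = 105 ≥ 10 ✓

The sample is large enough, so use a z-interval (normal approximation) for the proportion.

For 90% confidence, z* = 1.645 (from standard normal table)

Standard error: SE = √(p̂(1-p̂)/n) = √(0.475000×0.525000/200) = 0.03531112

Margin of error: E = z* × SE = 1.645 × 0.03531112 = 0.058087

Z-interval: p̂ ± E = 0.475000 ± 0.058087 = (0.416913, 0.533087)

Rounded to 4 decimal places:

(0.4169, 0.5331)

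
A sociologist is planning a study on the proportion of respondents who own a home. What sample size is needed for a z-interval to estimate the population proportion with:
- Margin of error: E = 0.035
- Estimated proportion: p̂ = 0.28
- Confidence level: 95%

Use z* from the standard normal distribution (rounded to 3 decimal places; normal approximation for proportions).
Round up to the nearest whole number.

Using z* for proportion z-interval (normal approximation).

For 95% confidence, z* = 1.96 (from standard normal table)

Sample size formula for proportion z-interval: n = z*²p̂(1-p̂)/E²

n = 1.96² × 0.28 × 0.72 / 0.035²
  = 3.8416 × 0.2016 / 0.001225
  = 632.2176

Round up to the nearest whole number: n = 633

633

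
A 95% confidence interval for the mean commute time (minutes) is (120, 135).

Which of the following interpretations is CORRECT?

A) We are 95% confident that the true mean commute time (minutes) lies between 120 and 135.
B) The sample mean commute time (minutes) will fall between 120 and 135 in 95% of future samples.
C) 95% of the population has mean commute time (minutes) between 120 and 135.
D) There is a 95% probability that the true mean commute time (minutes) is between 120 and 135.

A confidence interval represents our confidence in the procedure, not a probability statement about the parameter.

Key concept: If we repeated this sampling process many times and computed a 95% CI each time, about 95% of those intervals would contain the true population parameter.

For this specific interval (120, 135):
- Midpoint (point estimate): 127.5
- Margin of error: 7.5

The correct interpretation is the one stating confidence that the true parameter lies in the interval — option A.

A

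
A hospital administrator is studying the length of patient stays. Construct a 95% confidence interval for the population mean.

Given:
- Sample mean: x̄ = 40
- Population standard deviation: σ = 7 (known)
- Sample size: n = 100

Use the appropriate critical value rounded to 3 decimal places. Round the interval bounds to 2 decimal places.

The population standard deviation σ is known, so use a z-interval (standard normal critical value).

For 95% confidence, z* = 1.96 (from standard normal table)

Standard error: SE = σ/√n = 7/√100 = 0.700000

Margin of error: E = z* × SE = 1.96 × 0.700000 = 1.3720

Z-interval: x̄ ± E = 40 ± 1.3720 = (38.6280, 41.3720)

Rounded to 2 decimal places:

(38.63, 41.37)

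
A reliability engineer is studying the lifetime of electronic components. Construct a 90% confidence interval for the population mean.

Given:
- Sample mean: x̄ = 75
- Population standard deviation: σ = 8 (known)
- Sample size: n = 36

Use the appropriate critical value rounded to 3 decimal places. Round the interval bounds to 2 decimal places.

The population standard deviation σ is known, so use a z-interval (standard normal critical value).

For 90% confidence, z* = 1.645 (from standard normal table)

Standard error: SE = σ/√n = 8/√36 = 1.333333

Margin of error: E = z* × SE = 1.645 × 1.333333 = 2.1933

Z-interval: x̄ ± E = 75 ± 2.1933 = (72.8067, 77.1933)

Rounded to 2 decimal places:

(72.81, 77.19)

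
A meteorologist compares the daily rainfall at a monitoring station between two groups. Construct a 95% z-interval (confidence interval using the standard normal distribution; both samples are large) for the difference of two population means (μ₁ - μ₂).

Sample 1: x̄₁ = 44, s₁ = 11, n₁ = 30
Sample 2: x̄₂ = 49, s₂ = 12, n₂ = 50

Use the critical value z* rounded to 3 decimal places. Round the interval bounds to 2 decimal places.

Both samples are large (n₁ = 30 ≥ 30, n₂ = 50 ≥ 30), so a z-interval for the difference of means applies.

Point estimate: x̄₁ - x̄₂ = 44 - 49 = -5

Standard error: SE = √(s₁²/n₁ + s₂²/n₂)
= √(11²/30 + 12²/50)
= √(4.033333 + 2.880000)
= 2.629322

For 95% confidence, z* = 1.96 (from standard normal table)
Margin of error: E = z* × SE = 1.96 × 2.629322 = 5.1535

Z-interval: (x̄₁ - x̄₂) ± E = -5 ± 5.1535 = (-10.1535, 0.1535)

Rounded to 2 decimal places:

(-10.15, 0.15)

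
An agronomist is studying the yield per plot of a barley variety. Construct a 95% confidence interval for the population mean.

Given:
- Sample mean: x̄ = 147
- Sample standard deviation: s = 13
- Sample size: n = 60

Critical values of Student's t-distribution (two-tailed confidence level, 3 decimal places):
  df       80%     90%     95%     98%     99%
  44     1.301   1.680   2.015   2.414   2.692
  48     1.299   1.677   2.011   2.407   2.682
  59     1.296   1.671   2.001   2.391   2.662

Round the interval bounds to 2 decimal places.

The population standard deviation σ is unknown (only the sample standard deviation s is given), so use a t-interval with df = n - 1 = 60 - 1 = 59.

For 95% confidence with df = 59, t* = 2.001 (from t-table)

Standard error: SE = s/√n = 13/√60 = 1.678293

Margin of error: E = t* × SE = 2.001 × 1.678293 = 3.3583

T-interval: x̄ ± E = 147 ± 3.3583 = (143.6417, 150.3583)

Rounded to 2 decimal places:

(143.64, 150.36)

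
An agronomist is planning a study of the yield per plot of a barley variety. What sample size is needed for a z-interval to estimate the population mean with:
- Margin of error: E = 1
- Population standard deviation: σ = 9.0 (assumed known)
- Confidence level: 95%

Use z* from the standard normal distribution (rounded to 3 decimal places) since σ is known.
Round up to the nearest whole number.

Using z* since population σ is known (z-interval formula).

For 95% confidence, z* = 1.96 (from standard normal table)

Sample size formula for z-interval: n = (z*σ/E)²

n = (1.96 × 9.0 / 1)²
  = (17.640000)²
  = 311.1696

Round up to the nearest whole number: n = 312

312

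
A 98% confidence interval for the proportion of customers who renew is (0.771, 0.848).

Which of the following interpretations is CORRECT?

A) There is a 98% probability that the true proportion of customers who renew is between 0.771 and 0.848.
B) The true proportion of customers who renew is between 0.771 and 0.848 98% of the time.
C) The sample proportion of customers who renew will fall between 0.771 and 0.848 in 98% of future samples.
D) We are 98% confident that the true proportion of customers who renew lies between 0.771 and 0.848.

A confidence interval represents our confidence in the procedure, not a probability statement about the parameter.

Key concept: If we repeated this sampling process many times and computed a 98% CI each time, about 98% of those intervals would contain the true population parameter.

For this specific interval (0.771, 0.848):
- Midpoint (point estimate): 0.8095
- Margin of error: 0.0385

The correct interpretation is the one stating confidence that the true parameter lies in the interval — option D.

D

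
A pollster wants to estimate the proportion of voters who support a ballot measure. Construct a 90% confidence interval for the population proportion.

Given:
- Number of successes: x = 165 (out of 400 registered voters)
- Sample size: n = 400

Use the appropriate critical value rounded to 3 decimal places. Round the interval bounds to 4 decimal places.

Sample proportion: p̂ = 165/400 = 0.412500

Check conditions for normal approximation:
  np̂ = 165 ≥ 10 ✓
  n(1-p̂) = 235 ≥ 10 ✓

The sample is large enough, so use a z-interval (normal approximation) for the proportion.

For 90% confidence, z* = 1.645 (from standard normal table)

Standard error: SE = √(p̂(1-p̂)/n) = √(0.412500×0.587500/400) = 0.02461421

Margin of error: E = z* × SE = 1.645 × 0.02461421 = 0.040490

Z-interval: p̂ ± E = 0.412500 ± 0.040490 = (0.372010, 0.452990)

Rounded to 4 decimal places:

(0.3720, 0.4530)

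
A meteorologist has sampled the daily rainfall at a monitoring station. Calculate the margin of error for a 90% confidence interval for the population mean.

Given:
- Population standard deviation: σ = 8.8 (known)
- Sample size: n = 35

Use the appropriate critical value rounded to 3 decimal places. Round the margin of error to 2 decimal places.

The population standard deviation σ is known, so use the z-interval margin of error formula.

For 90% confidence, z* = 1.645 (from standard normal table)

Margin of error formula for z-interval: E = z* × σ/√n

E = 1.645 × 8.8/√35
  = 1.645 × 1.487471
  = 2.4469

Rounded to 2 decimal places:

2.45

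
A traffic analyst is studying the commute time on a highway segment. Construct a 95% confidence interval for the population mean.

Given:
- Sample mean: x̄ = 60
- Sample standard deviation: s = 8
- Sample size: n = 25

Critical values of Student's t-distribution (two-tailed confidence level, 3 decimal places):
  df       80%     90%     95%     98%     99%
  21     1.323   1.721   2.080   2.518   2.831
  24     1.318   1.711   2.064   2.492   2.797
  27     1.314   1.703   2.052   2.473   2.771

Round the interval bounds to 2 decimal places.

The population standard deviation σ is unknown (only the sample standard deviation s is given), so use a t-interval with df = n - 1 = 25 - 1 = 24.

For 95% confidence with df = 24, t* = 2.064 (from t-table)

Standard error: SE = s/√n = 8/√25 = 1.600000

Margin of error: E = t* × SE = 2.064 × 1.600000 = 3.3024

T-interval: x̄ ± E = 60 ± 3.3024 = (56.6976, 63.3024)

Rounded to 2 decimal places:

(56.70, 63.30)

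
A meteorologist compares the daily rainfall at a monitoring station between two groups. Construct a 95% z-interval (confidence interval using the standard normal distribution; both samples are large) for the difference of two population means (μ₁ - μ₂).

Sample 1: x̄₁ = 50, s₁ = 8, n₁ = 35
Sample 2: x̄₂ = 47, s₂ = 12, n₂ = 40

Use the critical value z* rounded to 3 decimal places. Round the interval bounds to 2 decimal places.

Both samples are large (n₁ = 35 ≥ 30, n₂ = 40 ≥ 30), so a z-interval for the difference of means applies.

Point estimate: x̄₁ - x̄₂ = 50 - 47 = 3

Standard error: SE = √(s₁²/n₁ + s₂²/n₂)
= √(8²/35 + 12²/40)
= √(1.828571 + 3.600000)
= 2.329929

For 95% confidence, z* = 1.96 (from standard normal table)
Margin of error: E = z* × SE = 1.96 × 2.329929 = 4.5667

Z-interval: (x̄₁ - x̄₂) ± E = 3 ± 4.5667 = (-1.5667, 7.5667)

Rounded to 2 decimal places:

(-1.57, 7.57)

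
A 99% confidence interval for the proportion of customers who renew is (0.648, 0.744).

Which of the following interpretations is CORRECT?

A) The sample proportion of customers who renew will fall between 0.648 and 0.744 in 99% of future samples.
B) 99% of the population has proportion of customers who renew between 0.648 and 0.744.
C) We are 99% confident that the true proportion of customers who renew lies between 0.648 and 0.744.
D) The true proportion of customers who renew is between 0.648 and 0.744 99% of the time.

A confidence interval represents our confidence in the procedure, not a probability statement about the parameter.

Key concept: If we repeated this sampling process many times and computed a 99% CI each time, about 99% of those intervals would contain the true population parameter.

For this specific interval (0.648, 0.744):
- Midpoint (point estimate): 0.696
- Margin of error: 0.048

The correct interpretation is the one stating confidence that the true parameter lies in the interval — option C.

C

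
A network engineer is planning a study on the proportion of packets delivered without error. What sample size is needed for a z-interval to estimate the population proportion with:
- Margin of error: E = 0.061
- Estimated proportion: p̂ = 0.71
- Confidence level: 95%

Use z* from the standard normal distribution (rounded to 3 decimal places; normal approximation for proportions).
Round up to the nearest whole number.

Using z* for proportion z-interval (normal approximation).

For 95% confidence, z* = 1.96 (from standard normal table)

Sample size formula for proportion z-interval: n = z*²p̂(1-p̂)/E²

n = 1.96² × 0.71 × 0.29 / 0.061²
  = 3.8416 × 0.2059 / 0.003721
  = 212.5734

Round up to the nearest whole number: n = 213

213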